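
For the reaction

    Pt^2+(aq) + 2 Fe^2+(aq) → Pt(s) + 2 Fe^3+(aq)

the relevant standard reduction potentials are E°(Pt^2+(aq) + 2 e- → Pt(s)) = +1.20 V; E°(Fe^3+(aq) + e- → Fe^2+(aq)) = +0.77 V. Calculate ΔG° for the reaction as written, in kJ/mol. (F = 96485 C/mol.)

−83.0 kJ/mol

In the reaction as written Pt^2+(aq) is reduced, so the Pt²⁺/Pt couple is the cathode and Fe³⁺/Fe²⁺ is the anode.
E°cell = +1.20 − (+0.77) = +0.43 V; balancing electrons gives n = 2.
ΔG° = −nFE°cell = −(2)(96485)(+0.43) J/mol = −83.0 kJ/mol.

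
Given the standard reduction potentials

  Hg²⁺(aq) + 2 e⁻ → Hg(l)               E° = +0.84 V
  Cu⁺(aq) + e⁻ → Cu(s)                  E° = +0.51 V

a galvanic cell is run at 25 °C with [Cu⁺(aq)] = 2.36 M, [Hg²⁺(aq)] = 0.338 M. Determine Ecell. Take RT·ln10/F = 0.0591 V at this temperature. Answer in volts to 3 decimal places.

+0.294 V

Hg²⁺/Hg is reduced (cathode, E° = +0.84 V) and Cu⁺/Cu is oxidized (anode).
E°cell = E°cat − E°an = +0.84 − (+0.51) = +0.33 V; n = 2.
For the overall reaction Hg²⁺(aq) + 2 Cu(s) → Hg(l) + 2 Cu⁺(aq), Q = [Cu⁺(aq)]^2 / [Hg²⁺(aq)] = 16.5, giving log Q = 1.217.
E = E° − (0.0591/n)·log Q = +0.33 − (0.0591/2)(1.217) = +0.294 V.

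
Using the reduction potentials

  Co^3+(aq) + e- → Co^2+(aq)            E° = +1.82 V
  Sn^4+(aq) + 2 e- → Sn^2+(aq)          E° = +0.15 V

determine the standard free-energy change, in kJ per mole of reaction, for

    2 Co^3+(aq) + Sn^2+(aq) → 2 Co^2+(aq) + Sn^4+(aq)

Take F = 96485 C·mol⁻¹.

−322 kJ/mol

In the reaction as written Co^3+(aq) is reduced, so the Co³⁺/Co²⁺ couple is the cathode and Sn⁴⁺/Sn²⁺ is the anode.
E°cell = +1.82 − (+0.15) = +1.67 V; balancing electrons gives n = 2.
ΔG° = −nFE°cell = −(2)(96485)(+1.67) J/mol = −322 kJ/mol.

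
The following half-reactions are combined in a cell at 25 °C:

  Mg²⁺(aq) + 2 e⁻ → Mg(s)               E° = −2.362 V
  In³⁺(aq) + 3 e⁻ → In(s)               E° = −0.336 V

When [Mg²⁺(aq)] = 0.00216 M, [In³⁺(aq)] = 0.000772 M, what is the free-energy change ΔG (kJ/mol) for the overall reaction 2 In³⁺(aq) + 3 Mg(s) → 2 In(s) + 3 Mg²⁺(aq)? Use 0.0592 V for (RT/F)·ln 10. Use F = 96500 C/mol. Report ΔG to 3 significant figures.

With In³⁺/In reduced at the cathode, E°cell = −0.336 − (−2.362) = +2.026 V and n = 6.
The reaction quotient is [Mg²⁺(aq)]^3 / [In³⁺(aq)]^2 = 0.0169; by Nernst, E = +2.026 − (0.0592/6)(−1.772) = +2.0435 V.
ΔG = −nFE = −(6)(96500)(+2.0435) J/mol = −1180 kJ/mol.

−1180 kJ/mol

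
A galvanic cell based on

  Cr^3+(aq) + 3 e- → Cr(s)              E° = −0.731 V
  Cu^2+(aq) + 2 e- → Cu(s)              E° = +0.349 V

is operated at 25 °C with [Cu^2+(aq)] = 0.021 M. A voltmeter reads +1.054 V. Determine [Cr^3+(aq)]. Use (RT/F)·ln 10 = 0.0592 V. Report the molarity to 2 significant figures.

Cu²⁺/Cu is the cathode (higher E°); E°cell = +0.349 − (−0.731) = +1.080 V with n = 6.
Since E = E° − (0.0592/n)·log Q, log Q = n(E° − E)/0.0592 = 2.635.
For 3 Cu^2+(aq) + 2 Cr(s) → 3 Cu(s) + 2 Cr^3+(aq), the reaction quotient is Q = [Cr^3+(aq)]^2 / [Cu^2+(aq)]^3.
Substituting the known concentrations and solving, log [Cr^3+(aq)] = −1.199 and [Cr^3+(aq)] = 0.063 M.

0.063 M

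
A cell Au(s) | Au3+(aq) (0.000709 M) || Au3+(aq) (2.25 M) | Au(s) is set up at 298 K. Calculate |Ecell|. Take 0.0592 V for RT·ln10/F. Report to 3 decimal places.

For a concentration cell E°cell = 0, since both electrodes use the same couple.
The compartment with the higher Au3+(aq) concentration (2.25 M) acts as the cathode; ions are reduced there and produced at the dilute (0.000709 M) anode.
With n = 3, Ecell = −(0.0592/3)·log([dilute]/[conc]) = −(0.0592/3)·log(0.000709/2.25) = +0.069 V.

0.069 V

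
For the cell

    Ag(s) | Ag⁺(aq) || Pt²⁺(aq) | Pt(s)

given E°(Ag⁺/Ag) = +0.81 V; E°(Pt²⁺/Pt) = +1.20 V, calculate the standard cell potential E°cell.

By convention the left-hand electrode in cell notation is the anode (oxidation) and the right-hand electrode is the cathode (reduction).
E°cell = E°(right) − E°(left) = +1.20 − (+0.81) = +0.39 V.

+0.39 V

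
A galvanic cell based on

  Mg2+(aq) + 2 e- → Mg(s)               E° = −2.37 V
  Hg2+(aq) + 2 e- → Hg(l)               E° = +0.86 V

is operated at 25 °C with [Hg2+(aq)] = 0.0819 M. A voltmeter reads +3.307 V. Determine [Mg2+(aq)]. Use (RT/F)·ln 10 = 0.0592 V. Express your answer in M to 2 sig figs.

The Hg²⁺/Hg couple has the larger reduction potential, so it is the cathode: E°cell = +0.86 − (−2.37) = +3.23 V and n = 2.
From the Nernst equation, log Q = n(E° − E)/0.0592 = 2·(+3.23 − (+3.307))/0.0592 = −2.601.
For Hg2+(aq) + Mg(s) → Hg(l) + Mg2+(aq), the reaction quotient is Q = [Mg2+(aq)] / [Hg2+(aq)].
Isolating [Mg2+(aq)] in Q = 10^{−2.601} yields log [Mg2+(aq)] = −3.688, i.e. 0.00021 M.

0.00021 M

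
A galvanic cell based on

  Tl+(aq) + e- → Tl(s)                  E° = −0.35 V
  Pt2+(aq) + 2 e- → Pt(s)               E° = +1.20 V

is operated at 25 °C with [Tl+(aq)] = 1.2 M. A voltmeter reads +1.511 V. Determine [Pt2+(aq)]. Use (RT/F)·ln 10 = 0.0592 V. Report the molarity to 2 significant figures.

With Pt²⁺/Pt at the cathode and Tl⁺/Tl at the anode, E°cell = +1.20 − (−0.35) = +1.55 V (n = 2).
Since E = E° − (0.0592/n)·log Q, log Q = n(E° − E)/0.0592 = 1.318.
For Pt2+(aq) + 2 Tl(s) → Pt(s) + 2 Tl+(aq), the reaction quotient is Q = [Tl+(aq)]^2 / [Pt2+(aq)].
Solving for the unknown gives log [Pt2+(aq)] = −1.160, so [Pt2+(aq)] ≈ 0.069 M.

0.069 M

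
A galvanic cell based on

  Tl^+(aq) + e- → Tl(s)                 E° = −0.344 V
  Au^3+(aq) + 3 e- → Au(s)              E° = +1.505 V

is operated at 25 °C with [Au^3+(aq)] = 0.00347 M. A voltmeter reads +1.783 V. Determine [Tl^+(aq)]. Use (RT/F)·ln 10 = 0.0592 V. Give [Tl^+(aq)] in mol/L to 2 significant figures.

2.0 M

The Au³⁺/Au couple has the larger reduction potential, so it is the cathode: E°cell = +1.505 − (−0.344) = +1.849 V and n = 3.
Since E = E° − (0.0592/n)·log Q, log Q = n(E° − E)/0.0592 = 3.345.
The balanced reaction is Au^3+(aq) + 3 Tl(s) → Au(s) + 3 Tl^+(aq), so Q = [Tl^+(aq)]^3 / [Au^3+(aq)].
Isolating [Tl^+(aq)] in Q = 10^{3.345} yields log [Tl^+(aq)] = 0.295, i.e. 2.0 M.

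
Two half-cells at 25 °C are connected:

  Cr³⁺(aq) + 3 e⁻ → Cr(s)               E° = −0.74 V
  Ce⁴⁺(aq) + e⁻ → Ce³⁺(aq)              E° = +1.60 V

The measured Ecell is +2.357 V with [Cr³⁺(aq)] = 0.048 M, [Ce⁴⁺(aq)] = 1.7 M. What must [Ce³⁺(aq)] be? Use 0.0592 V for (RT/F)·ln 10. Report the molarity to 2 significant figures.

2.4 M

Ce⁴⁺/Ce³⁺ is the cathode (higher E°); E°cell = +1.60 − (−0.74) = +2.34 V with n = 3.
Since E = E° − (0.0592/n)·log Q, log Q = n(E° − E)/0.0592 = −0.861.
For 3 Ce⁴⁺(aq) + Cr(s) → 3 Ce³⁺(aq) + Cr³⁺(aq), the reaction quotient is Q = ([Ce³⁺(aq)]^3·[Cr³⁺(aq)]) / [Ce⁴⁺(aq)]^3.
Solving for the unknown gives log [Ce³⁺(aq)] = 0.383, so [Ce³⁺(aq)] ≈ 2.4 M.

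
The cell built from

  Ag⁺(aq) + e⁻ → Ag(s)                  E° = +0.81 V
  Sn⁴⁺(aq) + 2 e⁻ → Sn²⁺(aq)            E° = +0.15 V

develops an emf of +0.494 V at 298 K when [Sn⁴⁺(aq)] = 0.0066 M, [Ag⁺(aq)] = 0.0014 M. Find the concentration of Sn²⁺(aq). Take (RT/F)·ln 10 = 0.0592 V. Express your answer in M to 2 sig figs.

0.0083 M

With Ag⁺/Ag at the cathode and Sn⁴⁺/Sn²⁺ at the anode, E°cell = +0.81 − (+0.15) = +0.66 V (n = 2).
Rearranging E = E° − (0.0592/n)·log Q gives log Q = 2(+0.66 − (+0.494))/0.0592 = 5.608.
Balancing electrons gives 2 Ag⁺(aq) + Sn²⁺(aq) → 2 Ag(s) + Sn⁴⁺(aq); thus Q = [Sn⁴⁺(aq)] / ([Ag⁺(aq)]^2·[Sn²⁺(aq)]).
Solving for the unknown gives log [Sn²⁺(aq)] = −2.081, so [Sn²⁺(aq)] ≈ 0.0083 M.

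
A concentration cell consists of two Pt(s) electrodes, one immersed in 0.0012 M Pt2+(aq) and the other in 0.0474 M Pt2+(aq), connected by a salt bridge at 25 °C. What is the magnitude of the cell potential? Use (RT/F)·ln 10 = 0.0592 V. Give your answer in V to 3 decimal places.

0.047 V

For a concentration cell E°cell = 0, since both electrodes use the same couple.
The compartment with the higher Pt2+(aq) concentration (0.0474 M) acts as the cathode; ions are reduced there and produced at the dilute (0.0012 M) anode.
With n = 2, Ecell = −(0.0592/2)·log([dilute]/[conc]) = −(0.0592/2)·log(0.0012/0.0474) = +0.047 V.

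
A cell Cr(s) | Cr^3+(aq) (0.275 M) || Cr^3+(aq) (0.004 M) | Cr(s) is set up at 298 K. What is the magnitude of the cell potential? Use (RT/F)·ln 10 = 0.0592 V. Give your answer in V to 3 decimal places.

For a concentration cell E°cell = 0, since both electrodes use the same couple.
The compartment with the higher Cr^3+(aq) concentration (0.275 M) acts as the cathode; ions are reduced there and produced at the dilute (0.004 M) anode.
With n = 3, Ecell = −(0.0592/3)·log([dilute]/[conc]) = −(0.0592/3)·log(0.004/0.275) = +0.036 V.

0.036 V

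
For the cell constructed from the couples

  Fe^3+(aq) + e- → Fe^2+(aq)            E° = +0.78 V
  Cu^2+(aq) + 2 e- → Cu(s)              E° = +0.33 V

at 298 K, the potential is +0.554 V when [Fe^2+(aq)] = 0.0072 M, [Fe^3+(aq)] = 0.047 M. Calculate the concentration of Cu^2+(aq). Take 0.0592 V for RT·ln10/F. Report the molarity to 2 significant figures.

0.013 M

Fe³⁺/Fe²⁺ is the cathode (higher E°); E°cell = +0.78 − (+0.33) = +0.45 V with n = 2.
Rearranging E = E° − (0.0592/n)·log Q gives log Q = 2(+0.45 − (+0.554))/0.0592 = −3.514.
Balancing electrons gives 2 Fe^3+(aq) + Cu(s) → 2 Fe^2+(aq) + Cu^2+(aq); thus Q = ([Fe^2+(aq)]^2·[Cu^2+(aq)]) / [Fe^3+(aq)]^2.
Substituting the known concentrations and solving, log [Cu^2+(aq)] = −1.884 and [Cu^2+(aq)] = 0.013 M.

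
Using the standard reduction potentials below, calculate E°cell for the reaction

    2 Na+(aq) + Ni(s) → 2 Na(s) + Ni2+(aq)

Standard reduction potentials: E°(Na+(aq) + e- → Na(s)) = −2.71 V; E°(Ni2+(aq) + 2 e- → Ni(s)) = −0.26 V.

−2.45 V

Na+(aq) gains electrons, so the Na⁺/Na couple is the cathode; the Ni²⁺/Ni couple is the anode.
E°cell = E°(cathode) − E°(anode) = −2.71 − (−0.26) = −2.45 V.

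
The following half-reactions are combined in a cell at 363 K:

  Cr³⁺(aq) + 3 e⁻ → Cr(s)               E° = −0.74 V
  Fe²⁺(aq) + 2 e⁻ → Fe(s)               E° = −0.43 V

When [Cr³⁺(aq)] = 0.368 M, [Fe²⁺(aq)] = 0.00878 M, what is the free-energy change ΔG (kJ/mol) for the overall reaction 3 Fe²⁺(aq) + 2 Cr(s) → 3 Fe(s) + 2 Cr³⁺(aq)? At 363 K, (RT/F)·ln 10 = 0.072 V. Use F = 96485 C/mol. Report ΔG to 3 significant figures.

−143 kJ/mol

The standard cell potential is −0.43 − (−0.74) = +0.31 V, with n = 6 electrons in the balanced equation.
The reaction quotient is [Cr³⁺(aq)]^2 / [Fe²⁺(aq)]^3 = 2×10^5; by Nernst, E = +0.31 − (0.072/6)(5.301) = +0.2464 V.
ΔG = −nFE = −(6)(96485)(+0.2464) J/mol = −143 kJ/mol.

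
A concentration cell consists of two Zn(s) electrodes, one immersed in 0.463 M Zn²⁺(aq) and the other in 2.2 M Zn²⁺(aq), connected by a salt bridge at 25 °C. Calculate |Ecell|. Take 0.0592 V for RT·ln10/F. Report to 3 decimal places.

For a concentration cell E°cell = 0, since both electrodes use the same couple.
The compartment with the higher Zn²⁺(aq) concentration (2.2 M) acts as the cathode; ions are reduced there and produced at the dilute (0.463 M) anode.
With n = 2, Ecell = −(0.0592/2)·log([dilute]/[conc]) = −(0.0592/2)·log(0.463/2.2) = +0.020 V.

0.020 V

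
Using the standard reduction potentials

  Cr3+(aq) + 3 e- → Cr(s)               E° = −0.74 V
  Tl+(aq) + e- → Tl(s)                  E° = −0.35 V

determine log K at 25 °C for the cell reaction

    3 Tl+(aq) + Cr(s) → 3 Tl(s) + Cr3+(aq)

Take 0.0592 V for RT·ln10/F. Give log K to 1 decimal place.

The Tl⁺/Tl couple is reduced (cathode); E°cell = −0.35 − (−0.74) = +0.39 V with n = 3.
At equilibrium E = 0, so log K = nE°cell / 0.0592 = (3)(+0.39) / 0.0592 = 19.8.

log K = 19.8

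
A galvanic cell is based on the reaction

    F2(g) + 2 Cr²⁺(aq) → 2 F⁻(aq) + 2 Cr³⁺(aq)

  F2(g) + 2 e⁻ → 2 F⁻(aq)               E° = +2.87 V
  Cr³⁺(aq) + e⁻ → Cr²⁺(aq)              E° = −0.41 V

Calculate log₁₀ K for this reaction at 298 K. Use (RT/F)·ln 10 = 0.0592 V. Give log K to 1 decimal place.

The F₂/F⁻ couple is reduced (cathode); E°cell = +2.87 − (−0.41) = +3.28 V with n = 2.
At equilibrium E = 0, so log K = nE°cell / 0.0592 = (2)(+3.28) / 0.0592 = 110.8.

log K = 110.8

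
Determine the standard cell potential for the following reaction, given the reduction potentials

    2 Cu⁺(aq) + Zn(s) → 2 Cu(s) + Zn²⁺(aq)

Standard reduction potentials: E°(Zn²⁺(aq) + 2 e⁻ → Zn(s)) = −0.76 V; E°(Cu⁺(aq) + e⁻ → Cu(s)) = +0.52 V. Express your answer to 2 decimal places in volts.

+1.28 V

Cu⁺(aq) gains electrons, so the Cu⁺/Cu couple is the cathode; the Zn²⁺/Zn couple is the anode.
E°cell = E°(cathode) − E°(anode) = +0.52 − (−0.76) = +1.28 V.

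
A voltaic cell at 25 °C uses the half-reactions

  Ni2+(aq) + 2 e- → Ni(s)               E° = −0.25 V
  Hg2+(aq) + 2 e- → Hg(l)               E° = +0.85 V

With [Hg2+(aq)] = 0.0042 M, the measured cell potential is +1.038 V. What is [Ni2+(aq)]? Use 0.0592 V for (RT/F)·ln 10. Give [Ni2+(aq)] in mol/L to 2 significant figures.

0.52 M

With Hg²⁺/Hg at the cathode and Ni²⁺/Ni at the anode, E°cell = +0.85 − (−0.25) = +1.10 V (n = 2).
Rearranging E = E° − (0.0592/n)·log Q gives log Q = 2(+1.10 − (+1.038))/0.0592 = 2.095.
The balanced reaction is Hg2+(aq) + Ni(s) → Hg(l) + Ni2+(aq), so Q = [Ni2+(aq)] / [Hg2+(aq)].
Isolating [Ni2+(aq)] in Q = 10^{2.095} yields log [Ni2+(aq)] = −0.282, i.e. 0.52 M.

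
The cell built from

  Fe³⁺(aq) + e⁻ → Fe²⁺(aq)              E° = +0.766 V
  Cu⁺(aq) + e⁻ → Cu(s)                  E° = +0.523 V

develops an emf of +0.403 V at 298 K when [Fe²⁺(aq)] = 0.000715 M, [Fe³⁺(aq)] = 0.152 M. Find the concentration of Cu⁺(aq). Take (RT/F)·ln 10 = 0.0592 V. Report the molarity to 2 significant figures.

0.42 M

Fe³⁺/Fe²⁺ is the cathode (higher E°); E°cell = +0.766 − (+0.523) = +0.243 V with n = 1.
Since E = E° − (0.0592/n)·log Q, log Q = n(E° − E)/0.0592 = −2.703.
Balancing electrons gives Fe³⁺(aq) + Cu(s) → Fe²⁺(aq) + Cu⁺(aq); thus Q = ([Fe²⁺(aq)]·[Cu⁺(aq)]) / [Fe³⁺(aq)].
Isolating [Cu⁺(aq)] in Q = 10^{−2.703} yields log [Cu⁺(aq)] = −0.375, i.e. 0.42 M.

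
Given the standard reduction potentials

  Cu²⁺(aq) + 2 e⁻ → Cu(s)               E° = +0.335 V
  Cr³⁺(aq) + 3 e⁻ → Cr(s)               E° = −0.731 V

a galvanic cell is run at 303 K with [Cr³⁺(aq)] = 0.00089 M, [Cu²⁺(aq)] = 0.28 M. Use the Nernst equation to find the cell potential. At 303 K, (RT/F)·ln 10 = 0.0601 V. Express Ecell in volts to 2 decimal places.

+1.11 V

Cu²⁺/Cu is reduced (cathode, E° = +0.335 V) and Cr³⁺/Cr is oxidized (anode).
E°cell = E°cat − E°an = +0.335 − (−0.731) = +1.066 V; n = 6.
For the overall reaction 3 Cu²⁺(aq) + 2 Cr(s) → 3 Cu(s) + 2 Cr³⁺(aq), Q = [Cr³⁺(aq)]^2 / [Cu²⁺(aq)]^3 = 3.61×10^−5, giving log Q = −4.443.
Applying E = E° − (RT ln10/nF)·log Q gives +1.066 − (0.0601/6)(−4.443) = +1.11 V.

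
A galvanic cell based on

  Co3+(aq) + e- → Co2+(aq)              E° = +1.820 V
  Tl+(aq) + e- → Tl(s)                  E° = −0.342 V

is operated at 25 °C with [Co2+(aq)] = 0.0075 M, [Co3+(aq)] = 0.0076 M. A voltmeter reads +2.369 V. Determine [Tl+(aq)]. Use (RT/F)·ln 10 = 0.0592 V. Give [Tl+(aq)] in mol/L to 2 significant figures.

Co³⁺/Co²⁺ is the cathode (higher E°); E°cell = +1.820 − (−0.342) = +2.162 V with n = 1.
From the Nernst equation, log Q = n(E° − E)/0.0592 = 1·(+2.162 − (+2.369))/0.0592 = −3.497.
For Co3+(aq) + Tl(s) → Co2+(aq) + Tl+(aq), the reaction quotient is Q = ([Co2+(aq)]·[Tl+(aq)]) / [Co3+(aq)].
Solving for the unknown gives log [Tl+(aq)] = −3.491, so [Tl+(aq)] ≈ 0.00032 M.

0.00032 M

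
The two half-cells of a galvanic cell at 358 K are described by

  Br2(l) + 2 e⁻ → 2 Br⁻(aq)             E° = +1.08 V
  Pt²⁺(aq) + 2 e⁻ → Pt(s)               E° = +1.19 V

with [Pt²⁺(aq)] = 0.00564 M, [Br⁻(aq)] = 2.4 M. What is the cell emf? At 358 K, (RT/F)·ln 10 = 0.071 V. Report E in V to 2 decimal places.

+0.06 V

Pt²⁺/Pt is reduced (cathode, E° = +1.19 V) and Br₂/Br⁻ is oxidized (anode).
The standard potential is +1.19 − (+1.08) = +0.11 V and the balanced reaction transfers n = 2 electrons.
Balancing gives Pt²⁺(aq) + 2 Br⁻(aq) → Pt(s) + Br2(l); hence Q = 1 / ([Pt²⁺(aq)]·[Br⁻(aq)]^2) = 30.8 (log Q = 1.488).
E = E° − (0.071/n)·log Q = +0.11 − (0.071/2)(1.488) = +0.06 V.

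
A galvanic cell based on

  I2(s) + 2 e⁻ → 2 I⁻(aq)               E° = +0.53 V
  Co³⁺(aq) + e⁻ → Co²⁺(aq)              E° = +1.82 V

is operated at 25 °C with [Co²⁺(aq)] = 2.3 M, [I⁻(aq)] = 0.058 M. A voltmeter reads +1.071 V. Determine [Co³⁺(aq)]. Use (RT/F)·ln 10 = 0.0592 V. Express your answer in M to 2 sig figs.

With Co³⁺/Co²⁺ at the cathode and I₂/I⁻ at the anode, E°cell = +1.82 − (+0.53) = +1.29 V (n = 2).
From the Nernst equation, log Q = n(E° − E)/0.0592 = 2·(+1.29 − (+1.071))/0.0592 = 7.399.
For 2 Co³⁺(aq) + 2 I⁻(aq) → 2 Co²⁺(aq) + I2(s), the reaction quotient is Q = [Co²⁺(aq)]^2 / ([Co³⁺(aq)]^2·[I⁻(aq)]^2).
Substituting the known concentrations and solving, log [Co³⁺(aq)] = −2.101 and [Co³⁺(aq)] = 0.0079 M.

0.0079 M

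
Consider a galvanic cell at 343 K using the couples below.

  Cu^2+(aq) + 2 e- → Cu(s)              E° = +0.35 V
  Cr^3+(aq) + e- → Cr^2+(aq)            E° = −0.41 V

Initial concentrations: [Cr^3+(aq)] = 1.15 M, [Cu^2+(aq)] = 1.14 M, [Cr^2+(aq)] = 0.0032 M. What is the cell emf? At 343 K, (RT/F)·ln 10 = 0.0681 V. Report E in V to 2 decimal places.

The Cu²⁺/Cu couple has the more positive E°, so it is the cathode; Cr³⁺/Cr²⁺ is the anode.
E°cell = E°cat − E°an = +0.35 − (−0.41) = +0.76 V; n = 2.
Balancing gives Cu^2+(aq) + 2 Cr^2+(aq) → Cu(s) + 2 Cr^3+(aq); hence Q = [Cr^3+(aq)]^2 / ([Cu^2+(aq)]·[Cr^2+(aq)]^2) = 1.13×10^5 (log Q = 5.054).
Applying E = E° − (RT ln10/nF)·log Q gives +0.76 − (0.0681/2)(5.054) = +0.59 V.

+0.59 V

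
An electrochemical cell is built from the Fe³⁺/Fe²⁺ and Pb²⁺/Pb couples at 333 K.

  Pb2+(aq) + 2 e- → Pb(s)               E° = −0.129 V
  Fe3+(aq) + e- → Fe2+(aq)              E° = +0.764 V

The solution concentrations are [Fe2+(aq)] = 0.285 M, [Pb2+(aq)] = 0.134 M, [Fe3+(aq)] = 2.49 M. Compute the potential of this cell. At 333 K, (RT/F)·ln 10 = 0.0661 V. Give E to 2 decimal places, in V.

+0.98 V

The Fe³⁺/Fe²⁺ couple has the more positive E°, so it is the cathode; Pb²⁺/Pb is the anode.
The standard potential is +0.764 − (−0.129) = +0.893 V and the balanced reaction transfers n = 2 electrons.
For the overall reaction 2 Fe3+(aq) + Pb(s) → 2 Fe2+(aq) + Pb2+(aq), Q = ([Fe2+(aq)]^2·[Pb2+(aq)]) / [Fe3+(aq)]^2 = 0.00176, giving log Q = −2.756.
By the Nernst equation, E = +0.893 − (0.0661/2)·(−2.756) = +0.98 V.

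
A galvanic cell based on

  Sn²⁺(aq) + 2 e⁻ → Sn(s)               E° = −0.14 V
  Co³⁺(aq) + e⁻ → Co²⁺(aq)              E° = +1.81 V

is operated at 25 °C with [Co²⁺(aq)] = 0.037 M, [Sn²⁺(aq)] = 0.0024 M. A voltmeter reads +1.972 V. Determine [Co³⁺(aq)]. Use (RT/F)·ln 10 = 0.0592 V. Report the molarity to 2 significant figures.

0.0043 M

The Co³⁺/Co²⁺ couple has the larger reduction potential, so it is the cathode: E°cell = +1.81 − (−0.14) = +1.95 V and n = 2.
Rearranging E = E° − (0.0592/n)·log Q gives log Q = 2(+1.95 − (+1.972))/0.0592 = −0.743.
The balanced reaction is 2 Co³⁺(aq) + Sn(s) → 2 Co²⁺(aq) + Sn²⁺(aq), so Q = ([Co²⁺(aq)]^2·[Sn²⁺(aq)]) / [Co³⁺(aq)]^2.
Substituting the known concentrations and solving, log [Co³⁺(aq)] = −2.370 and [Co³⁺(aq)] = 0.0043 M.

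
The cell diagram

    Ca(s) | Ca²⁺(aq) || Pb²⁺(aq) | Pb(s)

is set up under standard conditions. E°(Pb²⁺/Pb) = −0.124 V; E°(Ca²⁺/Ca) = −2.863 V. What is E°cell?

+2.739 V

By convention the left-hand electrode in cell notation is the anode (oxidation) and the right-hand electrode is the cathode (reduction).
E°cell = E°(right) − E°(left) = −0.124 − (−2.863) = +2.739 V.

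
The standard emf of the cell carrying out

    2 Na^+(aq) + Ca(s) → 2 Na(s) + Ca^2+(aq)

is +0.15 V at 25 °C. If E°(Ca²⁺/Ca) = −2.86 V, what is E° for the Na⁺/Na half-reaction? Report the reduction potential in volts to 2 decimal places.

In the reaction as written the Na⁺/Na couple is reduced (cathode) and Ca²⁺/Ca is oxidized (anode), so E°cell = E°(Na⁺/Na) − E°(Ca²⁺/Ca).
E°(Na⁺/Na) = E°cell + E°(anode) = +0.15 + (−2.86) = −2.71 V.

−2.71 V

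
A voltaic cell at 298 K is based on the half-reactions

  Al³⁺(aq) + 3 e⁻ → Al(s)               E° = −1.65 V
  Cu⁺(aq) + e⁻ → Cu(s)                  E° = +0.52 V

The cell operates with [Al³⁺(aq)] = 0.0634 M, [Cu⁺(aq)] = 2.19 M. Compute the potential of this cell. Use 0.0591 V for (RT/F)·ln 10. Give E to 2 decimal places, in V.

The Cu⁺/Cu couple has the more positive E°, so it is the cathode; Al³⁺/Al is the anode.
The standard potential is +0.52 − (−1.65) = +2.17 V and the balanced reaction transfers n = 3 electrons.
Balancing gives 3 Cu⁺(aq) + Al(s) → 3 Cu(s) + Al³⁺(aq); hence Q = [Al³⁺(aq)] / [Cu⁺(aq)]^3 = 0.00604 (log Q = −2.219).
By the Nernst equation, E = +2.17 − (0.0591/3)·(−2.219) = +2.21 V.

+2.21 V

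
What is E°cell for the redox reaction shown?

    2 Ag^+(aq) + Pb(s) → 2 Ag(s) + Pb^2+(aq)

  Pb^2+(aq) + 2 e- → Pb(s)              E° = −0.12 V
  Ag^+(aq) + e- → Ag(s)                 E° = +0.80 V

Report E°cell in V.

In the reaction as written, Ag^+(aq) is reduced (cathode) and Pb^2+(aq) is produced by oxidation at the anode.
E°cell = E°(cathode) − E°(anode) = +0.80 − (−0.12) = +0.92 V.
The positive value indicates the reaction is spontaneous as written.

+0.92 V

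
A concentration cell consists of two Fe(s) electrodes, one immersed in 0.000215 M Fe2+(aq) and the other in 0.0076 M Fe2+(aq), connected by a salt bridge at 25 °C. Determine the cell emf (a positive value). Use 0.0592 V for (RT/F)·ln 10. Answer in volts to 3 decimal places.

0.046 V

For a concentration cell E°cell = 0, since both electrodes use the same couple.
The compartment with the higher Fe2+(aq) concentration (0.0076 M) acts as the cathode; ions are reduced there and produced at the dilute (0.000215 M) anode.
With n = 2, Ecell = −(0.0592/2)·log([dilute]/[conc]) = −(0.0592/2)·log(0.000215/0.0076) = +0.046 V.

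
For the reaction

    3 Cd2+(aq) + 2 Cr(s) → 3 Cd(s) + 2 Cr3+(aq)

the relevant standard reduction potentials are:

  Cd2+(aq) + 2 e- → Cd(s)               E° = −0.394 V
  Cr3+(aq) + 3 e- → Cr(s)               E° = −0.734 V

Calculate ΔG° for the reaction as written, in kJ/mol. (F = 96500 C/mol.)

−197 kJ/mol

In the reaction as written Cd2+(aq) is reduced, so the Cd²⁺/Cd couple is the cathode and Cr³⁺/Cr is the anode.
E°cell = −0.394 − (−0.734) = +0.340 V; balancing electrons gives n = 6.
ΔG° = −nFE°cell = −(6)(96500)(+0.340) J/mol = −197 kJ/mol.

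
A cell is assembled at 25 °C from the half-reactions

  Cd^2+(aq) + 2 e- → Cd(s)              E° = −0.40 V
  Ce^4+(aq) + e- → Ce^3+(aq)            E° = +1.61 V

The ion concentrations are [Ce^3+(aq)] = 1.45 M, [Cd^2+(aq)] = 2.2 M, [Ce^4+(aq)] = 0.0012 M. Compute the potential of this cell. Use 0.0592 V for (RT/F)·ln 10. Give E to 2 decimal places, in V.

+1.82 V

The Ce⁴⁺/Ce³⁺ couple has the more positive E°, so it is the cathode; Cd²⁺/Cd is the anode.
The standard potential is +1.61 − (−0.40) = +2.01 V and the balanced reaction transfers n = 2 electrons.
The balanced reaction is 2 Ce^4+(aq) + Cd(s) → 2 Ce^3+(aq) + Cd^2+(aq), so Q = ([Ce^3+(aq)]^2·[Cd^2+(aq)]) / [Ce^4+(aq)]^2 = 3.21×10^6 and log Q = 6.507.
By the Nernst equation, E = +2.01 − (0.0592/2)·(6.507) = +1.82 V.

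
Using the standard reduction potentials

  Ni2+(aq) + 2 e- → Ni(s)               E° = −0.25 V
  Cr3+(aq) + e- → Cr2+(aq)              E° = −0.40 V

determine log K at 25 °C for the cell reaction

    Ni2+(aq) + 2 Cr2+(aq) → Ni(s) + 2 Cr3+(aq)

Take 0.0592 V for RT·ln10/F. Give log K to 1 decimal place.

log K = 5.1

The Ni²⁺/Ni couple is reduced (cathode); E°cell = −0.25 − (−0.40) = +0.15 V with n = 2.
At equilibrium E = 0, so log K = nE°cell / 0.0592 = (2)(+0.15) / 0.0592 = 5.1.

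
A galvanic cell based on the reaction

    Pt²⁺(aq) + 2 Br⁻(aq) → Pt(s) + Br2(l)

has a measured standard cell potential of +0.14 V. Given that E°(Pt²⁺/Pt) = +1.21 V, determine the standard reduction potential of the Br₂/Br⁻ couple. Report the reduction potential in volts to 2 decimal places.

+1.07 V

In the reaction as written the Pt²⁺/Pt couple is reduced (cathode) and Br₂/Br⁻ is oxidized (anode), so E°cell = E°(Pt²⁺/Pt) − E°(Br₂/Br⁻).
E°(Br₂/Br⁻) = E°(cathode) − E°cell = +1.21 − (+0.14) = +1.07 V.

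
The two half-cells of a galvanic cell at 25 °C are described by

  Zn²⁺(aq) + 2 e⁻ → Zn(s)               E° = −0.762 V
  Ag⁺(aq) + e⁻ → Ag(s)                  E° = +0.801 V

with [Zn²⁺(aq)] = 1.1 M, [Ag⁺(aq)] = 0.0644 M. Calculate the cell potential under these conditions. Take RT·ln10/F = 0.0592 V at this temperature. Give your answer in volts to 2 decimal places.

+1.49 V

The Ag⁺/Ag couple has the more positive E°, so it is the cathode; Zn²⁺/Zn is the anode.
E°cell = E°cat − E°an = +0.801 − (−0.762) = +1.563 V; n = 2.
The balanced reaction is 2 Ag⁺(aq) + Zn(s) → 2 Ag(s) + Zn²⁺(aq), so Q = [Zn²⁺(aq)] / [Ag⁺(aq)]^2 = 265 and log Q = 2.424.
By the Nernst equation, E = +1.563 − (0.0592/2)·(2.424) = +1.49 V.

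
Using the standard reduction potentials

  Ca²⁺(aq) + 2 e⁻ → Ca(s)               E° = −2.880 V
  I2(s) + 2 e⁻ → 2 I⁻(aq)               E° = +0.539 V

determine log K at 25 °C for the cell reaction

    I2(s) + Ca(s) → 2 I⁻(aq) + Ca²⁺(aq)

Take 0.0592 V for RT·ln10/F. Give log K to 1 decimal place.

The I₂/I⁻ couple is reduced (cathode); E°cell = +0.539 − (−2.880) = +3.419 V with n = 2.
At equilibrium E = 0, so log K = nE°cell / 0.0592 = (2)(+3.419) / 0.0592 = 115.5.

log K = 115.5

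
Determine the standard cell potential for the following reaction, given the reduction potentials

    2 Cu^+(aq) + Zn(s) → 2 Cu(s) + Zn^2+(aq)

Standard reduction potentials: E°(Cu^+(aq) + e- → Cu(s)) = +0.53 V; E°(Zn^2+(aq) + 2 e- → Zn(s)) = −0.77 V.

+1.30 V

In the reaction as written, Cu^+(aq) is reduced (cathode) and Zn^2+(aq) is produced by oxidation at the anode.
E°cell = E°(cathode) − E°(anode) = +0.53 − (−0.77) = +1.30 V.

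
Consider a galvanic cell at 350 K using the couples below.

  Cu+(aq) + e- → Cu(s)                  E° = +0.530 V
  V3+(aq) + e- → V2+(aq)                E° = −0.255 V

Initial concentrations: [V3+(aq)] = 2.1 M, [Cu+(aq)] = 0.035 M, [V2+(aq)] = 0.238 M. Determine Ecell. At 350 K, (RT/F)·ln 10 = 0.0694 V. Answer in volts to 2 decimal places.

+0.62 V

Cu⁺/Cu is reduced (cathode, E° = +0.530 V) and V³⁺/V²⁺ is oxidized (anode).
E°cell = E°cat − E°an = +0.530 − (−0.255) = +0.785 V; n = 1.
Balancing gives Cu+(aq) + V2+(aq) → Cu(s) + V3+(aq); hence Q = [V3+(aq)] / ([Cu+(aq)]·[V2+(aq)]) = 252 (log Q = 2.402).
Applying E = E° − (RT ln10/nF)·log Q gives +0.785 − (0.0694/1)(2.402) = +0.62 V.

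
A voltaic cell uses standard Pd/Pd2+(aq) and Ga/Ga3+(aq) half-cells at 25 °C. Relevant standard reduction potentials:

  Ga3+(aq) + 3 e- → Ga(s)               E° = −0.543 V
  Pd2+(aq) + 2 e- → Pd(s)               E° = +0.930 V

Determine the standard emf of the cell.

+1.473 V

Of the two couples in this cell, the one with the more positive reduction potential is reduced at the cathode: here that is Pd²⁺/Pd (+0.930 V); Ga³⁺/Ga (−0.543 V) is the anode.
E°cell = E°(cathode) − E°(anode) = +0.930 − (−0.543) = +1.473 V.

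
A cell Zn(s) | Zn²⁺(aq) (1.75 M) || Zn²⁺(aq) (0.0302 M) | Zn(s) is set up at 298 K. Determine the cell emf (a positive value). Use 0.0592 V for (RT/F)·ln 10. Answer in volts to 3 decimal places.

For a concentration cell E°cell = 0, since both electrodes use the same couple.
The compartment with the higher Zn²⁺(aq) concentration (1.75 M) acts as the cathode; ions are reduced there and produced at the dilute (0.0302 M) anode.
With n = 2, Ecell = −(0.0592/2)·log([dilute]/[conc]) = −(0.0592/2)·log(0.0302/1.75) = +0.052 V.

0.052 V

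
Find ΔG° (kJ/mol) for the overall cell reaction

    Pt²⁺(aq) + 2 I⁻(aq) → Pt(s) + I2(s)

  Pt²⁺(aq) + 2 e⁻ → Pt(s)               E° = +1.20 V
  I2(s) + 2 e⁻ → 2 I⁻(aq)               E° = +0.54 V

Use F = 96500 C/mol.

In the reaction as written Pt²⁺(aq) is reduced, so the Pt²⁺/Pt couple is the cathode and I₂/I⁻ is the anode.
E°cell = +1.20 − (+0.54) = +0.66 V; balancing electrons gives n = 2.
ΔG° = −nFE°cell = −(2)(96500)(+0.66) J/mol = −127 kJ/mol.

−127 kJ/mol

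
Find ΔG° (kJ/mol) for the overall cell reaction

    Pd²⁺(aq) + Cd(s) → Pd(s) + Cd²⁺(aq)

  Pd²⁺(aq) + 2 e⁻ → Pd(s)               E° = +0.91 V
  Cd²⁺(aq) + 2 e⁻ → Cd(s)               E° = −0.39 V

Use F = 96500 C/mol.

−251 kJ/mol

In the reaction as written Pd²⁺(aq) is reduced, so the Pd²⁺/Pd couple is the cathode and Cd²⁺/Cd is the anode.
E°cell = +0.91 − (−0.39) = +1.30 V; balancing electrons gives n = 2.
ΔG° = −nFE°cell = −(2)(96500)(+1.30) J/mol = −251 kJ/mol.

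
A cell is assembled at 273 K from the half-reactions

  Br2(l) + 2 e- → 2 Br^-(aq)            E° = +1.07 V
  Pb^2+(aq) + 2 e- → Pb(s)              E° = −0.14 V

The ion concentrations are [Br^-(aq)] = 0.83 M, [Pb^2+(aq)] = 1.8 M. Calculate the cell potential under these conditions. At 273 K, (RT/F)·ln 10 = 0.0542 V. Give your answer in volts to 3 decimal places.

Since E°(Br₂/Br⁻) > E°(Pb²⁺/Pb), Br₂/Br⁻ serves as the cathode.
E°cell = +1.07 − (−0.14) = +1.21 V, with n = 2 electrons transferred.
For the overall reaction Br2(l) + Pb(s) → 2 Br^-(aq) + Pb^2+(aq), Q = [Br^-(aq)]^2·[Pb^2+(aq)] = 1.24, giving log Q = 0.093.
Applying E = E° − (RT ln10/nF)·log Q gives +1.21 − (0.0542/2)(0.093) = +1.207 V.

+1.207 V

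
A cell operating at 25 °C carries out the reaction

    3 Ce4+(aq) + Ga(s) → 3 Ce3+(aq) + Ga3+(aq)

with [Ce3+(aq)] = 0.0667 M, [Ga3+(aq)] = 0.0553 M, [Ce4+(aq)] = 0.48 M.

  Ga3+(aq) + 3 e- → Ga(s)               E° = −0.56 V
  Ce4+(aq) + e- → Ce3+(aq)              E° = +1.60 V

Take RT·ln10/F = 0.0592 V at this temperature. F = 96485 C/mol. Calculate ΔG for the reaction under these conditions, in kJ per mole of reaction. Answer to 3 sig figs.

−647 kJ/mol

The standard cell potential is +1.60 − (−0.56) = +2.16 V, with n = 3 electrons in the balanced equation.
Here Q = ([Ce3+(aq)]^3·[Ga3+(aq)]) / [Ce4+(aq)]^3 = 0.000148 (log Q = −3.829), giving E = +2.16 − (0.0592/3)·(−3.829) = +2.2356 V.
Finally ΔG = −nFE = −(3)(96485 C/mol)(+2.2356 V) = −647 kJ/mol.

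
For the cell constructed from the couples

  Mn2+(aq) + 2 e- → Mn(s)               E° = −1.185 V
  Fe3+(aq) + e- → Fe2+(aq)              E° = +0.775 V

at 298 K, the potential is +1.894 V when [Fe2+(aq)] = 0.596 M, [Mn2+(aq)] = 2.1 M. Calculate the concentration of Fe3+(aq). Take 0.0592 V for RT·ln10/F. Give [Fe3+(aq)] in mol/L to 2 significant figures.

Fe³⁺/Fe²⁺ is the cathode (higher E°); E°cell = +0.775 − (−1.185) = +1.960 V with n = 2.
From the Nernst equation, log Q = n(E° − E)/0.0592 = 2·(+1.960 − (+1.894))/0.0592 = 2.230.
For 2 Fe3+(aq) + Mn(s) → 2 Fe2+(aq) + Mn2+(aq), the reaction quotient is Q = ([Fe2+(aq)]^2·[Mn2+(aq)]) / [Fe3+(aq)]^2.
Substituting the known concentrations and solving, log [Fe3+(aq)] = −1.179 and [Fe3+(aq)] = 0.066 M.

0.066 M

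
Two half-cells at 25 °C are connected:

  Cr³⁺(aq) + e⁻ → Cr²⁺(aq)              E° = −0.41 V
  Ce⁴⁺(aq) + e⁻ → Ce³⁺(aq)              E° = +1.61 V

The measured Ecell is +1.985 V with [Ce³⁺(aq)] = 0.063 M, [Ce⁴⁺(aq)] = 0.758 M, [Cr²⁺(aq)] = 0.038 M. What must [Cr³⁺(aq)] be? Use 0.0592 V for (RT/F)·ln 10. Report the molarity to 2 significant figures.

1.8 M

Ce⁴⁺/Ce³⁺ is the cathode (higher E°); E°cell = +1.61 − (−0.41) = +2.02 V with n = 1.
Since E = E° − (0.0592/n)·log Q, log Q = n(E° − E)/0.0592 = 0.591.
Balancing electrons gives Ce⁴⁺(aq) + Cr²⁺(aq) → Ce³⁺(aq) + Cr³⁺(aq); thus Q = ([Ce³⁺(aq)]·[Cr³⁺(aq)]) / ([Ce⁴⁺(aq)]·[Cr²⁺(aq)]).
Solving for the unknown gives log [Cr³⁺(aq)] = 0.251, so [Cr³⁺(aq)] ≈ 1.8 M.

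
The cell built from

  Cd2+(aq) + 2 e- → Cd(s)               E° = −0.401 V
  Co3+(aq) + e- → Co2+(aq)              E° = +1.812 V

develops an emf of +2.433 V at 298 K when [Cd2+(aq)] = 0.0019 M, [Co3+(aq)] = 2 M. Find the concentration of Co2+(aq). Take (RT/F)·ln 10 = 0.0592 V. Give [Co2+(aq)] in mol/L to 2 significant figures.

The Co³⁺/Co²⁺ couple has the larger reduction potential, so it is the cathode: E°cell = +1.812 − (−0.401) = +2.213 V and n = 2.
From the Nernst equation, log Q = n(E° − E)/0.0592 = 2·(+2.213 − (+2.433))/0.0592 = −7.432.
Balancing electrons gives 2 Co3+(aq) + Cd(s) → 2 Co2+(aq) + Cd2+(aq); thus Q = ([Co2+(aq)]^2·[Cd2+(aq)]) / [Co3+(aq)]^2.
Solving for the unknown gives log [Co2+(aq)] = −2.054, so [Co2+(aq)] ≈ 0.0088 M.

0.0088 M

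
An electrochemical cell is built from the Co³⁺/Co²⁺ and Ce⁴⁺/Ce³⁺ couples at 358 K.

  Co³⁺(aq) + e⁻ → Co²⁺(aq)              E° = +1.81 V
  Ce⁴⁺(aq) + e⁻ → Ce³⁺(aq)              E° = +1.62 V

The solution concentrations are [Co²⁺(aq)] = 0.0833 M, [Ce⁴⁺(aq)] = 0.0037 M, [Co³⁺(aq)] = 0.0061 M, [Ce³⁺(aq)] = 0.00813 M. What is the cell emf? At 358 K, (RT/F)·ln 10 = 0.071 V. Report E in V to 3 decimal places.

+0.134 V

The Co³⁺/Co²⁺ couple has the more positive E°, so it is the cathode; Ce⁴⁺/Ce³⁺ is the anode.
The standard potential is +1.81 − (+1.62) = +0.19 V and the balanced reaction transfers n = 1 electron.
The balanced reaction is Co³⁺(aq) + Ce³⁺(aq) → Co²⁺(aq) + Ce⁴⁺(aq), so Q = ([Co²⁺(aq)]·[Ce⁴⁺(aq)]) / ([Co³⁺(aq)]·[Ce³⁺(aq)]) = 6.21 and log Q = 0.793.
E = E° − (0.071/n)·log Q = +0.19 − (0.071/1)(0.793) = +0.134 V.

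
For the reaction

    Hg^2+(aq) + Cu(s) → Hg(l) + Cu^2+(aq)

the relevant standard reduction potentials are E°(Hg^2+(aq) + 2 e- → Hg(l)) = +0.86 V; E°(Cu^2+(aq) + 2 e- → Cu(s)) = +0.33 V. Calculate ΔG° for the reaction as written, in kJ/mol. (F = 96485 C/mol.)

−102 kJ/mol

In the reaction as written Hg^2+(aq) is reduced, so the Hg²⁺/Hg couple is the cathode and Cu²⁺/Cu is the anode.
E°cell = +0.86 − (+0.33) = +0.53 V; balancing electrons gives n = 2.
ΔG° = −nFE°cell = −(2)(96485)(+0.53) J/mol = −102 kJ/mol.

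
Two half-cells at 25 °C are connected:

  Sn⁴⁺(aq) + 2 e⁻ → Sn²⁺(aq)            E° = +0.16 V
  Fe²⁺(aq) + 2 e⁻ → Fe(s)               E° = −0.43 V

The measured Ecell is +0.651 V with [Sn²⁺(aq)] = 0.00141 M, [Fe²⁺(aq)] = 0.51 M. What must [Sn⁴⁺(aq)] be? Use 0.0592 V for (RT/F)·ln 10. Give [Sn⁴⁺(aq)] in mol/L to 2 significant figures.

The Sn⁴⁺/Sn²⁺ couple has the larger reduction potential, so it is the cathode: E°cell = +0.16 − (−0.43) = +0.59 V and n = 2.
From the Nernst equation, log Q = n(E° − E)/0.0592 = 2·(+0.59 − (+0.651))/0.0592 = −2.061.
The balanced reaction is Sn⁴⁺(aq) + Fe(s) → Sn²⁺(aq) + Fe²⁺(aq), so Q = ([Sn²⁺(aq)]·[Fe²⁺(aq)]) / [Sn⁴⁺(aq)].
Solving for the unknown gives log [Sn⁴⁺(aq)] = −1.082, so [Sn⁴⁺(aq)] ≈ 0.083 M.

0.083 M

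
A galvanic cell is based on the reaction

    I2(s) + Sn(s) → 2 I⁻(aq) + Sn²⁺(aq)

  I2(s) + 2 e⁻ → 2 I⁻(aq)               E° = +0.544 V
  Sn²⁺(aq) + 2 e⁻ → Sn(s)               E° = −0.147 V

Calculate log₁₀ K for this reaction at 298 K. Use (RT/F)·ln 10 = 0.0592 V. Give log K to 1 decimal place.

log K = 23.3

The I₂/I⁻ couple is reduced (cathode); E°cell = +0.544 − (−0.147) = +0.691 V with n = 2.
At equilibrium E = 0, so log K = nE°cell / 0.0592 = (2)(+0.691) / 0.0592 = 23.3.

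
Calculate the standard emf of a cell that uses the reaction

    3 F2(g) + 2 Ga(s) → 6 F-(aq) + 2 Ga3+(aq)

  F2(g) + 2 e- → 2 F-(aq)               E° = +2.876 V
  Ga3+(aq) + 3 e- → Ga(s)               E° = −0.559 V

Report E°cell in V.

+3.435 V

F2(g) gains electrons, so the F₂/F⁻ couple is the cathode; the Ga³⁺/Ga couple is the anode.
E°cell = E°(cathode) − E°(anode) = +2.876 − (−0.559) = +3.435 V.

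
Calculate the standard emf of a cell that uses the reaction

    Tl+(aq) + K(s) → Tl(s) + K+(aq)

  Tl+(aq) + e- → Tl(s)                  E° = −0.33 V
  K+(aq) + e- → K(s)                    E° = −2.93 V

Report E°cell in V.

+2.60 V

In the reaction as written, Tl+(aq) is reduced (cathode) and K+(aq) is produced by oxidation at the anode.
E°cell = E°(cathode) − E°(anode) = −0.33 − (−2.93) = +2.60 V.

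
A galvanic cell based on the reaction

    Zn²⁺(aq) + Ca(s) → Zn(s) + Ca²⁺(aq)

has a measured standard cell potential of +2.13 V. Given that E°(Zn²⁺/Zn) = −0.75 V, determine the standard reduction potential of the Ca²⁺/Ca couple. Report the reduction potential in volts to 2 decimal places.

In the reaction as written the Zn²⁺/Zn couple is reduced (cathode) and Ca²⁺/Ca is oxidized (anode), so E°cell = E°(Zn²⁺/Zn) − E°(Ca²⁺/Ca).
E°(Ca²⁺/Ca) = E°(cathode) − E°cell = −0.75 − (+2.13) = −2.88 V.

−2.88 V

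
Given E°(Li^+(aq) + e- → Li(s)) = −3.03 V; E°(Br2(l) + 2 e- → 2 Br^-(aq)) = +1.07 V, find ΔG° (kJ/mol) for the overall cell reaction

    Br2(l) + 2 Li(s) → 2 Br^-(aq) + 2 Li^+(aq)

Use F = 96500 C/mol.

In the reaction as written Br2(l) is reduced, so the Br₂/Br⁻ couple is the cathode and Li⁺/Li is the anode.
E°cell = +1.07 − (−3.03) = +4.10 V; balancing electrons gives n = 2.
ΔG° = −nFE°cell = −(2)(96500)(+4.10) J/mol = −791 kJ/mol.

−791 kJ/mol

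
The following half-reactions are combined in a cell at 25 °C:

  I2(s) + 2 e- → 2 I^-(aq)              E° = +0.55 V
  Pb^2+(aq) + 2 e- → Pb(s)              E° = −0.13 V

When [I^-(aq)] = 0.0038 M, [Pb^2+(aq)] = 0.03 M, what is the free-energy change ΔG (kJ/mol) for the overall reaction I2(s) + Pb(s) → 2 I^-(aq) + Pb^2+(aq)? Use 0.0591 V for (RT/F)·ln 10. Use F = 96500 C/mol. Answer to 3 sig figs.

−168 kJ/mol

E°cell = +0.55 − (−0.13) = +0.68 V; the balanced reaction transfers n = 2 electrons.
Q = [I^-(aq)]^2·[Pb^2+(aq)] = 4.33×10^−7, so log Q = −6.363 and E = +0.68 − (0.0591/2)(−6.363) = +0.8680 V.
Finally ΔG = −nFE = −(2)(96500 C/mol)(+0.8680 V) = −168 kJ/mol.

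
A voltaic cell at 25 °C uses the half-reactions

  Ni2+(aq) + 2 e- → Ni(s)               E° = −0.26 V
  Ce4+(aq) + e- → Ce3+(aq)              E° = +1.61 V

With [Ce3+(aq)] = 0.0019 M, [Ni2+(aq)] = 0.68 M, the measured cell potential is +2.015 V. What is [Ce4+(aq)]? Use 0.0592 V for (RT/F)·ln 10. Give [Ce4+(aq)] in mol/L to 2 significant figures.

With Ce⁴⁺/Ce³⁺ at the cathode and Ni²⁺/Ni at the anode, E°cell = +1.61 − (−0.26) = +1.87 V (n = 2).
From the Nernst equation, log Q = n(E° − E)/0.0592 = 2·(+1.87 − (+2.015))/0.0592 = −4.899.
The balanced reaction is 2 Ce4+(aq) + Ni(s) → 2 Ce3+(aq) + Ni2+(aq), so Q = ([Ce3+(aq)]^2·[Ni2+(aq)]) / [Ce4+(aq)]^2.
Substituting the known concentrations and solving, log [Ce4+(aq)] = −0.355 and [Ce4+(aq)] = 0.44 M.

0.44 M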